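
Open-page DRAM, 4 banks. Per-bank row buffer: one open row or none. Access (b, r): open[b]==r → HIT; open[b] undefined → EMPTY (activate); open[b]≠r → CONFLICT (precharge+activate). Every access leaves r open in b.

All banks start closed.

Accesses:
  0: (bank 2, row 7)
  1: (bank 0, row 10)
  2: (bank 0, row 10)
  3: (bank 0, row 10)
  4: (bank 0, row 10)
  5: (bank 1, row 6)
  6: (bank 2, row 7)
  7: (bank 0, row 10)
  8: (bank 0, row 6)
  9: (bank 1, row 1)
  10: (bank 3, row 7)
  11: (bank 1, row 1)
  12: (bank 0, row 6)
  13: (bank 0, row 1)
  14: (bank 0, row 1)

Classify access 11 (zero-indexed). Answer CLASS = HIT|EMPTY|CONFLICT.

0: bank 2 row 7 — prev None → EMPTY
1: bank 0 row 10 — prev None → EMPTY
2: bank 0 row 10 — prev 10 → HIT
3: bank 0 row 10 — prev 10 → HIT
4: bank 0 row 10 — prev 10 → HIT
5: bank 1 row 6 — prev None → EMPTY
6: bank 2 row 7 — prev 7 → HIT
7: bank 0 row 10 — prev 10 → HIT
8: bank 0 row 6 — prev 10 → CONFLICT
9: bank 1 row 1 — prev 6 → CONFLICT
10: bank 3 row 7 — prev None → EMPTY
11: bank 1 row 1 — prev 1 → HIT
12: bank 0 row 6 — prev 6 → HIT
13: bank 0 row 1 — prev 6 → CONFLICT
14: bank 0 row 1 — prev 1 → HIT

CLASS = HIT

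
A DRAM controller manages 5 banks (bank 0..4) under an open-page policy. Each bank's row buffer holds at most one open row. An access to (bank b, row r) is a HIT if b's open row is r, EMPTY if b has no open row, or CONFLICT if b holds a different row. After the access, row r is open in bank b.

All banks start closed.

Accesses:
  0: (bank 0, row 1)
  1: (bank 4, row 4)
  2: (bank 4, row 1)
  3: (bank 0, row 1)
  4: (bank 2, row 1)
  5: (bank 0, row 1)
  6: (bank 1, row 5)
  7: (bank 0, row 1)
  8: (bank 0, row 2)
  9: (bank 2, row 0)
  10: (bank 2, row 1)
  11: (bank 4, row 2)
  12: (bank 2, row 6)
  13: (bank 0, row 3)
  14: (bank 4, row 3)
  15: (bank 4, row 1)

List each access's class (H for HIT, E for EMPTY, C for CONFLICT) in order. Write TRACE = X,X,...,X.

#0 (0,1) E
#1 (4,4) E
#2 (4,1) C  (was 4)
#3 (0,1) H  (was 1)
#4 (2,1) E
#5 (0,1) H  (was 1)
#6 (1,5) E
#7 (0,1) H  (was 1)
#8 (0,2) C  (was 1)
#9 (2,0) C  (was 1)
#10 (2,1) C  (was 0)
#11 (4,2) C  (was 1)
#12 (2,6) C  (was 1)
#13 (0,3) C  (was 2)
#14 (4,3) C  (was 2)
#15 (4,1) C  (was 3)

TRACE = E,E,C,H,E,H,E,H,C,C,C,C,C,C,C,C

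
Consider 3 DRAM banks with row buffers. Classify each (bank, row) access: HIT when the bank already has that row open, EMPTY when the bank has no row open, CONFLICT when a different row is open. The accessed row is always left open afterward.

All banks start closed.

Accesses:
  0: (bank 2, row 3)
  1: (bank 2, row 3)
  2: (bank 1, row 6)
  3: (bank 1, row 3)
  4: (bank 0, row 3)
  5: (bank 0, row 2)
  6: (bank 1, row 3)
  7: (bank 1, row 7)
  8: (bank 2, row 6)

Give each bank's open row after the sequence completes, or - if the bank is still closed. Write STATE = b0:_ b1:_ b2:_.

0: bank 2 row 3 — prev None → EMPTY
1: bank 2 row 3 — prev 3 → HIT
2: bank 1 row 6 — prev None → EMPTY
3: bank 1 row 3 — prev 6 → CONFLICT
4: bank 0 row 3 — prev None → EMPTY
5: bank 0 row 2 — prev 3 → CONFLICT
6: bank 1 row 3 — prev 3 → HIT
7: bank 1 row 7 — prev 3 → CONFLICT
8: bank 2 row 6 — prev 3 → CONFLICT

STATE = b0:2 b1:7 b2:6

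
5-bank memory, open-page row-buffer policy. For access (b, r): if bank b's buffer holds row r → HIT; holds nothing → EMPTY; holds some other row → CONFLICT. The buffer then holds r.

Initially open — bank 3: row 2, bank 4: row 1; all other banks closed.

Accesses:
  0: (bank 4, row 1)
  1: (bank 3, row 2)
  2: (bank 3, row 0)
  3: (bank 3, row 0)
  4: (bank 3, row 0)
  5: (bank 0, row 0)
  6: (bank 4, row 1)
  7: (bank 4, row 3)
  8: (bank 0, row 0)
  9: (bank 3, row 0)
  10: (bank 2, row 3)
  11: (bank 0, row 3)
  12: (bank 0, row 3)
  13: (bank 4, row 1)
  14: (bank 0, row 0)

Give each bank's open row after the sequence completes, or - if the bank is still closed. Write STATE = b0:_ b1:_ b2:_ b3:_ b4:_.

STATE = b0:0 b1:- b2:3 b3:0 b4:1

#0 (4,1) H  (was 1)
#1 (3,2) H  (was 2)
#2 (3,0) C  (was 2)
#3 (3,0) H  (was 0)
#4 (3,0) H  (was 0)
#5 (0,0) E
#6 (4,1) H  (was 1)
#7 (4,3) C  (was 1)
#8 (0,0) H  (was 0)
#9 (3,0) H  (was 0)
#10 (2,3) E
#11 (0,3) C  (was 0)
#12 (0,3) H  (was 3)
#13 (4,1) C  (was 3)
#14 (0,0) C  (was 3)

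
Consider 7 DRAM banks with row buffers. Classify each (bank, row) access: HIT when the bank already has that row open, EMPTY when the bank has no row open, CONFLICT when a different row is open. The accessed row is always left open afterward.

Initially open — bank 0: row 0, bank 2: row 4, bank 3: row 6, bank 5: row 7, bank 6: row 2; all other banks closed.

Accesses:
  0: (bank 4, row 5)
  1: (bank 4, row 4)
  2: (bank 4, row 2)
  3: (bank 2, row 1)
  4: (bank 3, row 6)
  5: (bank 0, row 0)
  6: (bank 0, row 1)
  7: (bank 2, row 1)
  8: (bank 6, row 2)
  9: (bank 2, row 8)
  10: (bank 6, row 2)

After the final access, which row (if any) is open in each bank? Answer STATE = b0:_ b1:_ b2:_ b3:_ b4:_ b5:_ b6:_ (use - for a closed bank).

0: bank 4 row 5 — prev None → EMPTY
1: bank 4 row 4 — prev 5 → CONFLICT
2: bank 4 row 2 — prev 4 → CONFLICT
3: bank 2 row 1 — prev 4 → CONFLICT
4: bank 3 row 6 — prev 6 → HIT
5: bank 0 row 0 — prev 0 → HIT
6: bank 0 row 1 — prev 0 → CONFLICT
7: bank 2 row 1 — prev 1 → HIT
8: bank 6 row 2 — prev 2 → HIT
9: bank 2 row 8 — prev 1 → CONFLICT
10: bank 6 row 2 — prev 2 → HIT

STATE = b0:1 b1:- b2:8 b3:6 b4:2 b5:7 b6:2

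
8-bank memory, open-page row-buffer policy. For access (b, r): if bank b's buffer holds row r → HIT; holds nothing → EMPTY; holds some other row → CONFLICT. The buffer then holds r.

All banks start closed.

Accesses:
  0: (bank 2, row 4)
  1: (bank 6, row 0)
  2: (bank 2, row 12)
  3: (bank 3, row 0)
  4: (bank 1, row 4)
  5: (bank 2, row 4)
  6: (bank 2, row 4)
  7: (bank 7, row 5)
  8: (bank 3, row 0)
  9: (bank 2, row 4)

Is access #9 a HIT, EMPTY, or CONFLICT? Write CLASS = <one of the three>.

CLASS = HIT

step 0: bank2 None->4 [EMPTY]
step 1: bank6 None->0 [EMPTY]
step 2: bank2 4->12 [CONFLICT]
step 3: bank3 None->0 [EMPTY]
step 4: bank1 None->4 [EMPTY]
step 5: bank2 12->4 [CONFLICT]
step 6: bank2 4->4 [HIT]
step 7: bank7 None->5 [EMPTY]
step 8: bank3 0->0 [HIT]
step 9: bank2 4->4 [HIT]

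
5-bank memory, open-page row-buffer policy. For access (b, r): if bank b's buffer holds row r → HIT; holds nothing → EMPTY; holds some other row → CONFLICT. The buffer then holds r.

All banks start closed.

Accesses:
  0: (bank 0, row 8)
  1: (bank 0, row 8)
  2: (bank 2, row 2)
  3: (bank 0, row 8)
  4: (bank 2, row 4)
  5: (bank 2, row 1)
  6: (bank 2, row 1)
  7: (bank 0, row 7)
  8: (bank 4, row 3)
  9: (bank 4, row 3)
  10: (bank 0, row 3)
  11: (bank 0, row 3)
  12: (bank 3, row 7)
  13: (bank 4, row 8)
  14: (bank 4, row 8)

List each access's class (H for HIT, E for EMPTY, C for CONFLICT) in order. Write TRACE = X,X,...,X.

TRACE = E,H,E,H,C,C,H,C,E,H,C,H,E,C,H

step 0: bank0 None->8 [EMPTY]
step 1: bank0 8->8 [HIT]
step 2: bank2 None->2 [EMPTY]
step 3: bank0 8->8 [HIT]
step 4: bank2 2->4 [CONFLICT]
step 5: bank2 4->1 [CONFLICT]
step 6: bank2 1->1 [HIT]
step 7: bank0 8->7 [CONFLICT]
step 8: bank4 None->3 [EMPTY]
step 9: bank4 3->3 [HIT]
step 10: bank0 7->3 [CONFLICT]
step 11: bank0 3->3 [HIT]
step 12: bank3 None->7 [EMPTY]
step 13: bank4 3->8 [CONFLICT]
step 14: bank4 8->8 [HIT]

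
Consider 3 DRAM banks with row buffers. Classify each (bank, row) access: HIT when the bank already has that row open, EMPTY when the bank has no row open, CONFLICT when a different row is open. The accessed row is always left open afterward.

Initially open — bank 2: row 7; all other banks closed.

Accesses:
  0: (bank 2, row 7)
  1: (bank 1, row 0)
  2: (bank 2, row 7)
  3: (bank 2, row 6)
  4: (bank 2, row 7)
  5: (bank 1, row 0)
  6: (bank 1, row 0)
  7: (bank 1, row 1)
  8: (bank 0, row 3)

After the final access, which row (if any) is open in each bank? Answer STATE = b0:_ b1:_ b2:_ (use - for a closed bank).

  [0] b2 r7: had r7 ⇒ H
  [1] b1 r0: no row ⇒ E
  [2] b2 r7: had r7 ⇒ H
  [3] b2 r6: had r7 ⇒ C
  [4] b2 r7: had r6 ⇒ C
  [5] b1 r0: had r0 ⇒ H
  [6] b1 r0: had r0 ⇒ H
  [7] b1 r1: had r0 ⇒ C
  [8] b0 r3: no row ⇒ E

STATE = b0:3 b1:1 b2:7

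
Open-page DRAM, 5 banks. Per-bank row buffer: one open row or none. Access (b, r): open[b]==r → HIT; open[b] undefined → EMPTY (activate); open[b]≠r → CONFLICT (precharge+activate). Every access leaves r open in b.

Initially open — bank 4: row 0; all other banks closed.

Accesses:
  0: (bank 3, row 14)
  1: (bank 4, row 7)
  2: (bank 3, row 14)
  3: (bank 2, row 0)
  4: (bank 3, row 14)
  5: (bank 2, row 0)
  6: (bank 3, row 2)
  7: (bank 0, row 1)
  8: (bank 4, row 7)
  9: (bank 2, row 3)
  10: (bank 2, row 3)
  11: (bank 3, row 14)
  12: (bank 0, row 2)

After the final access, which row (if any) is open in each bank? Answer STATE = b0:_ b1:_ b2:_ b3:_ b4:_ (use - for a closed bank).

#0 (3,14) E
#1 (4,7) C  (was 0)
#2 (3,14) H  (was 14)
#3 (2,0) E
#4 (3,14) H  (was 14)
#5 (2,0) H  (was 0)
#6 (3,2) C  (was 14)
#7 (0,1) E
#8 (4,7) H  (was 7)
#9 (2,3) C  (was 0)
#10 (2,3) H  (was 3)
#11 (3,14) C  (was 2)
#12 (0,2) C  (was 1)

STATE = b0:2 b1:- b2:3 b3:14 b4:7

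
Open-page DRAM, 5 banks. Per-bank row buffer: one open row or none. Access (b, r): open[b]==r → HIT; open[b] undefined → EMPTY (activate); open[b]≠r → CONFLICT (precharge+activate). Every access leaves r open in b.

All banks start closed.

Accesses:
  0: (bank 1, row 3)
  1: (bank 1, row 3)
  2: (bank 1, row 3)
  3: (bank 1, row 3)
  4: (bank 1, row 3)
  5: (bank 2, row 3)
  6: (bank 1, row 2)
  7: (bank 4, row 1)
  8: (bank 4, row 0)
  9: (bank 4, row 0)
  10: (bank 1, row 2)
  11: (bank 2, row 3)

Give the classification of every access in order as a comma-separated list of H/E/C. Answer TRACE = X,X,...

TRACE = E,H,H,H,H,E,C,E,C,H,H,H

  [0] b1 r3: no row ⇒ E
  [1] b1 r3: had r3 ⇒ H
  [2] b1 r3: had r3 ⇒ H
  [3] b1 r3: had r3 ⇒ H
  [4] b1 r3: had r3 ⇒ H
  [5] b2 r3: no row ⇒ E
  [6] b1 r2: had r3 ⇒ C
  [7] b4 r1: no row ⇒ E
  [8] b4 r0: had r1 ⇒ C
  [9] b4 r0: had r0 ⇒ H
  [10] b1 r2: had r2 ⇒ H
  [11] b2 r3: had r3 ⇒ H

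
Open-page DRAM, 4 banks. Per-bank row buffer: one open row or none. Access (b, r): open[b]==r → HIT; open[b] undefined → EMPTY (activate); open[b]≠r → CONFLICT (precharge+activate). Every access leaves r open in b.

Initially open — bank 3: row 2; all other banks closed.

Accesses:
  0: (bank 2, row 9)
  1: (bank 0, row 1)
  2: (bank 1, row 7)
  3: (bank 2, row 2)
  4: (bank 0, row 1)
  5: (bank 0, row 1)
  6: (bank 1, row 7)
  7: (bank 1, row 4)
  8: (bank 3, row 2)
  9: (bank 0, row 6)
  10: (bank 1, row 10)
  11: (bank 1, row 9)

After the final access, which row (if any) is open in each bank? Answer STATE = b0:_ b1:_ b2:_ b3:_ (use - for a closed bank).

STATE = b0:6 b1:9 b2:2 b3:2

  [0] b2 r9: no row ⇒ E
  [1] b0 r1: no row ⇒ E
  [2] b1 r7: no row ⇒ E
  [3] b2 r2: had r9 ⇒ C
  [4] b0 r1: had r1 ⇒ H
  [5] b0 r1: had r1 ⇒ H
  [6] b1 r7: had r7 ⇒ H
  [7] b1 r4: had r7 ⇒ C
  [8] b3 r2: had r2 ⇒ H
  [9] b0 r6: had r1 ⇒ C
  [10] b1 r10: had r4 ⇒ C
  [11] b1 r9: had r10 ⇒ C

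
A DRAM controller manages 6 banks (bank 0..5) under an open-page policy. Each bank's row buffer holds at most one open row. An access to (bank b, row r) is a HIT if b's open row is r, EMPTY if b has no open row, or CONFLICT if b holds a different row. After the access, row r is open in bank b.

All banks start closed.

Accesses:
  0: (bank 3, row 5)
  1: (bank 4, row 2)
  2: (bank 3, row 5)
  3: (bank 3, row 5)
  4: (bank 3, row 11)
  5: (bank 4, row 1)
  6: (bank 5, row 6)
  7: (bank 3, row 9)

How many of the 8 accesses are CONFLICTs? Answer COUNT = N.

COUNT = 3

0: bank 3 row 5 — prev None → EMPTY
1: bank 4 row 2 — prev None → EMPTY
2: bank 3 row 5 — prev 5 → HIT
3: bank 3 row 5 — prev 5 → HIT
4: bank 3 row 11 — prev 5 → CONFLICT
5: bank 4 row 1 — prev 2 → CONFLICT
6: bank 5 row 6 — prev None → EMPTY
7: bank 3 row 9 — prev 11 → CONFLICT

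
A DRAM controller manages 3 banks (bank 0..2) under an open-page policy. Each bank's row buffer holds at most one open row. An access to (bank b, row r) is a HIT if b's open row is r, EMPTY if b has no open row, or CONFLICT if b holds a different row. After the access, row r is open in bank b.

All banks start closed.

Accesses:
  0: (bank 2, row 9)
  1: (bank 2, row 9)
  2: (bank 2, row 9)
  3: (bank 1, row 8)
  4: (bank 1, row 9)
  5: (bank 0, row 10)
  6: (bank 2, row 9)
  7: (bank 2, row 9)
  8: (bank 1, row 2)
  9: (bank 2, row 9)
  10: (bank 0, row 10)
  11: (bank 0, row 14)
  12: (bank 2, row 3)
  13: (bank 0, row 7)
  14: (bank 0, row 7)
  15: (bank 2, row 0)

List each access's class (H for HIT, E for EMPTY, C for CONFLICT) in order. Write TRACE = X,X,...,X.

0: bank 2 row 9 — prev None → EMPTY
1: bank 2 row 9 — prev 9 → HIT
2: bank 2 row 9 — prev 9 → HIT
3: bank 1 row 8 — prev None → EMPTY
4: bank 1 row 9 — prev 8 → CONFLICT
5: bank 0 row 10 — prev None → EMPTY
6: bank 2 row 9 — prev 9 → HIT
7: bank 2 row 9 — prev 9 → HIT
8: bank 1 row 2 — prev 9 → CONFLICT
9: bank 2 row 9 — prev 9 → HIT
10: bank 0 row 10 — prev 10 → HIT
11: bank 0 row 14 — prev 10 → CONFLICT
12: bank 2 row 3 — prev 9 → CONFLICT
13: bank 0 row 7 — prev 14 → CONFLICT
14: bank 0 row 7 — prev 7 → HIT
15: bank 2 row 0 — prev 3 → CONFLICT

TRACE = E,H,H,E,C,E,H,H,C,H,H,C,C,C,H,C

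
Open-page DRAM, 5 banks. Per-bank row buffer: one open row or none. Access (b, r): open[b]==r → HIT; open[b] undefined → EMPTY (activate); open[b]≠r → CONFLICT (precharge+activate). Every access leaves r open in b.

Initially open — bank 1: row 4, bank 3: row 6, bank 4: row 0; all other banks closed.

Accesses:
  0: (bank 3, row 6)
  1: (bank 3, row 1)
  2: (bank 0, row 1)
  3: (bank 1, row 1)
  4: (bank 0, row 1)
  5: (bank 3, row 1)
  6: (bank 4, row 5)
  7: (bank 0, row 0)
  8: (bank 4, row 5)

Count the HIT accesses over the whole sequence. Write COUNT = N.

#0 (3,6) H  (was 6)
#1 (3,1) C  (was 6)
#2 (0,1) E
#3 (1,1) C  (was 4)
#4 (0,1) H  (was 1)
#5 (3,1) H  (was 1)
#6 (4,5) C  (was 0)
#7 (0,0) C  (was 1)
#8 (4,5) H  (was 5)

COUNT = 4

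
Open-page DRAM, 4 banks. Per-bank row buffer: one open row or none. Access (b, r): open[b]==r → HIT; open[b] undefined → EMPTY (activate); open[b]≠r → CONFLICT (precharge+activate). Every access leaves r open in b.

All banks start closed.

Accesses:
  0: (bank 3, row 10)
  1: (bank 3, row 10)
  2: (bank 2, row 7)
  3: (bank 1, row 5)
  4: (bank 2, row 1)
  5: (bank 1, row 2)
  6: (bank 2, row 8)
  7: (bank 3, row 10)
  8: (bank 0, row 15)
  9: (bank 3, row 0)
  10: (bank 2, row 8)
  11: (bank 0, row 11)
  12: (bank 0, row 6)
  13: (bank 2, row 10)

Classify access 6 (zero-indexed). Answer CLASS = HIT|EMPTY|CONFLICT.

CLASS = CONFLICT

0: bank 3 row 10 — prev None → EMPTY
1: bank 3 row 10 — prev 10 → HIT
2: bank 2 row 7 — prev None → EMPTY
3: bank 1 row 5 — prev None → EMPTY
4: bank 2 row 1 — prev 7 → CONFLICT
5: bank 1 row 2 — prev 5 → CONFLICT
6: bank 2 row 8 — prev 1 → CONFLICT
7: bank 3 row 10 — prev 10 → HIT
8: bank 0 row 15 — prev None → EMPTY
9: bank 3 row 0 — prev 10 → CONFLICT
10: bank 2 row 8 — prev 8 → HIT
11: bank 0 row 11 — prev 15 → CONFLICT
12: bank 0 row 6 — prev 11 → CONFLICT
13: bank 2 row 10 — prev 8 → CONFLICT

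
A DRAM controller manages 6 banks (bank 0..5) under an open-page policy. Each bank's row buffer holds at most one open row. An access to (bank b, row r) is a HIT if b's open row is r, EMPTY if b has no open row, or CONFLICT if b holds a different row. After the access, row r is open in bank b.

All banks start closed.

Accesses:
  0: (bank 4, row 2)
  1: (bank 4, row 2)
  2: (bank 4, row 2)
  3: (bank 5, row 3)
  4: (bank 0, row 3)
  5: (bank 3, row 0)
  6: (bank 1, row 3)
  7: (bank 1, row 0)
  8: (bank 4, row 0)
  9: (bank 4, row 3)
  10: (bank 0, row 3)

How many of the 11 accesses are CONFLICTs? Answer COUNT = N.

COUNT = 3

0: bank 4 row 2 — prev None → EMPTY
1: bank 4 row 2 — prev 2 → HIT
2: bank 4 row 2 — prev 2 → HIT
3: bank 5 row 3 — prev None → EMPTY
4: bank 0 row 3 — prev None → EMPTY
5: bank 3 row 0 — prev None → EMPTY
6: bank 1 row 3 — prev None → EMPTY
7: bank 1 row 0 — prev 3 → CONFLICT
8: bank 4 row 0 — prev 2 → CONFLICT
9: bank 4 row 3 — prev 0 → CONFLICT
10: bank 0 row 3 — prev 3 → HIT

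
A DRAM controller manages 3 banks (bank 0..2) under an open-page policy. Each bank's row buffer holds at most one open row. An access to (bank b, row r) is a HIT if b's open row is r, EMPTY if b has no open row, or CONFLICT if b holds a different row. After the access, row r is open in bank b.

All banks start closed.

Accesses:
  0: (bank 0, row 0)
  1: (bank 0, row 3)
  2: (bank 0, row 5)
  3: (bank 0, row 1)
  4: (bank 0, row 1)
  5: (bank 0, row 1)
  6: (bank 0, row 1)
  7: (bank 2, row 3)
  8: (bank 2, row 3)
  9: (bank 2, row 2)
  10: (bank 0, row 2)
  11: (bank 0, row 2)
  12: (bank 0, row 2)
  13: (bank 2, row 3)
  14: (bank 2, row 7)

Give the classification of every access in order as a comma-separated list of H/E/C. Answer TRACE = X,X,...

TRACE = E,C,C,C,H,H,H,E,H,C,C,H,H,C,C

  [0] b0 r0: no row ⇒ E
  [1] b0 r3: had r0 ⇒ C
  [2] b0 r5: had r3 ⇒ C
  [3] b0 r1: had r5 ⇒ C
  [4] b0 r1: had r1 ⇒ H
  [5] b0 r1: had r1 ⇒ H
  [6] b0 r1: had r1 ⇒ H
  [7] b2 r3: no row ⇒ E
  [8] b2 r3: had r3 ⇒ H
  [9] b2 r2: had r3 ⇒ C
  [10] b0 r2: had r1 ⇒ C
  [11] b0 r2: had r2 ⇒ H
  [12] b0 r2: had r2 ⇒ H
  [13] b2 r3: had r2 ⇒ C
  [14] b2 r7: had r3 ⇒ C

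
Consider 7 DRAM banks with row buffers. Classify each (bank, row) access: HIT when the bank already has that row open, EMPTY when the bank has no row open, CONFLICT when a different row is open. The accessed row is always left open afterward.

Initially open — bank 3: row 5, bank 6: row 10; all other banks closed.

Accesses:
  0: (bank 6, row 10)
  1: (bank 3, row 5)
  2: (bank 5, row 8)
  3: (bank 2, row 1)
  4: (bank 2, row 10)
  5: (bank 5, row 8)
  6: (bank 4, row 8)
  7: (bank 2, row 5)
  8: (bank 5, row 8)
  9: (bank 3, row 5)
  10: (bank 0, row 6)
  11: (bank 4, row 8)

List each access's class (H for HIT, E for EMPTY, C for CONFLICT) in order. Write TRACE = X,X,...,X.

#0 (6,10) H  (was 10)
#1 (3,5) H  (was 5)
#2 (5,8) E
#3 (2,1) E
#4 (2,10) C  (was 1)
#5 (5,8) H  (was 8)
#6 (4,8) E
#7 (2,5) C  (was 10)
#8 (5,8) H  (was 8)
#9 (3,5) H  (was 5)
#10 (0,6) E
#11 (4,8) H  (was 8)

TRACE = H,H,E,E,C,H,E,C,H,H,E,H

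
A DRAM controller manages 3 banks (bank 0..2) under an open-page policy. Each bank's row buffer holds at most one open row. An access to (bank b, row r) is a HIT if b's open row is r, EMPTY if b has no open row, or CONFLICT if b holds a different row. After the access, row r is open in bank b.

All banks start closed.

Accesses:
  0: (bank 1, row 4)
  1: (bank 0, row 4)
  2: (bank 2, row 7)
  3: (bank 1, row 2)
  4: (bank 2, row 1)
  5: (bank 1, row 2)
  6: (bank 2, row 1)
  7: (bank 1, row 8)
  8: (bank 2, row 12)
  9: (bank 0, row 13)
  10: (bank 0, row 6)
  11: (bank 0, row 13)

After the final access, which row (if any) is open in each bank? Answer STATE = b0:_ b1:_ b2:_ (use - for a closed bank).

STATE = b0:13 b1:8 b2:12

0: bank 1 row 4 — prev None → EMPTY
1: bank 0 row 4 — prev None → EMPTY
2: bank 2 row 7 — prev None → EMPTY
3: bank 1 row 2 — prev 4 → CONFLICT
4: bank 2 row 1 — prev 7 → CONFLICT
5: bank 1 row 2 — prev 2 → HIT
6: bank 2 row 1 — prev 1 → HIT
7: bank 1 row 8 — prev 2 → CONFLICT
8: bank 2 row 12 — prev 1 → CONFLICT
9: bank 0 row 13 — prev 4 → CONFLICT
10: bank 0 row 6 — prev 13 → CONFLICT
11: bank 0 row 13 — prev 6 → CONFLICT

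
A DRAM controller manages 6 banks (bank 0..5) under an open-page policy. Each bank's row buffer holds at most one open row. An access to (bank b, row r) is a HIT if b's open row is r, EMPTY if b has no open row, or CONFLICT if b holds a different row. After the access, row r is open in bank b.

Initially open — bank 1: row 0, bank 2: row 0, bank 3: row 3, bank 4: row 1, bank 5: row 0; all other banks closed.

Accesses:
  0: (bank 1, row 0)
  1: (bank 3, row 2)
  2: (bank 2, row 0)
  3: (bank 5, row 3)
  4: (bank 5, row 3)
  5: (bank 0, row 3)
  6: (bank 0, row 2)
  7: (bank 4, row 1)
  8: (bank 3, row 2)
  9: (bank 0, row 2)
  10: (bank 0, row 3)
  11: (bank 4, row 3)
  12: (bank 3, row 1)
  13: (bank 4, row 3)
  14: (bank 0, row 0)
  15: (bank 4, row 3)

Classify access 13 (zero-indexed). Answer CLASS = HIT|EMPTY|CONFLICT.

CLASS = HIT

  [0] b1 r0: had r0 ⇒ H
  [1] b3 r2: had r3 ⇒ C
  [2] b2 r0: had r0 ⇒ H
  [3] b5 r3: had r0 ⇒ C
  [4] b5 r3: had r3 ⇒ H
  [5] b0 r3: no row ⇒ E
  [6] b0 r2: had r3 ⇒ C
  [7] b4 r1: had r1 ⇒ H
  [8] b3 r2: had r2 ⇒ H
  [9] b0 r2: had r2 ⇒ H
  [10] b0 r3: had r2 ⇒ C
  [11] b4 r3: had r1 ⇒ C
  [12] b3 r1: had r2 ⇒ C
  [13] b4 r3: had r3 ⇒ H
  [14] b0 r0: had r3 ⇒ C
  [15] b4 r3: had r3 ⇒ H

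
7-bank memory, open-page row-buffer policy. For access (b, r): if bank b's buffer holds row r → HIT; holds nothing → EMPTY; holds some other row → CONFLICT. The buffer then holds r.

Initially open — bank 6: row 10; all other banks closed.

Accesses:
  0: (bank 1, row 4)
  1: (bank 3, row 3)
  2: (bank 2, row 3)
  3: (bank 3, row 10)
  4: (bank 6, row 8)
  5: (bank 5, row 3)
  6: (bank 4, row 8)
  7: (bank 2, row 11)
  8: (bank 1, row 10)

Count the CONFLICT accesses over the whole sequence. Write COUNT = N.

COUNT = 4

0: bank 1 row 4 — prev None → EMPTY
1: bank 3 row 3 — prev None → EMPTY
2: bank 2 row 3 — prev None → EMPTY
3: bank 3 row 10 — prev 3 → CONFLICT
4: bank 6 row 8 — prev 10 → CONFLICT
5: bank 5 row 3 — prev None → EMPTY
6: bank 4 row 8 — prev None → EMPTY
7: bank 2 row 11 — prev 3 → CONFLICT
8: bank 1 row 10 — prev 4 → CONFLICT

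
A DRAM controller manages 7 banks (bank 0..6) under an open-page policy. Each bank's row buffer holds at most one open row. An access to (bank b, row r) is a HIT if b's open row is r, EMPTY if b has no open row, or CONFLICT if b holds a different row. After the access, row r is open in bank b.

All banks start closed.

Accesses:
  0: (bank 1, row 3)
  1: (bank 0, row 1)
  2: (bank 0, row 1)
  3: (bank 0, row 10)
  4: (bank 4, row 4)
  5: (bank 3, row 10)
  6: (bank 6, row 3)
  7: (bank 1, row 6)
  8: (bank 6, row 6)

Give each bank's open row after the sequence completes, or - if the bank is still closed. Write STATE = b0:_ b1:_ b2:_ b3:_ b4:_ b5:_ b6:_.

STATE = b0:10 b1:6 b2:- b3:10 b4:4 b5:- b6:6

#0 (1,3) E
#1 (0,1) E
#2 (0,1) H  (was 1)
#3 (0,10) C  (was 1)
#4 (4,4) E
#5 (3,10) E
#6 (6,3) E
#7 (1,6) C  (was 3)
#8 (6,6) C  (was 3)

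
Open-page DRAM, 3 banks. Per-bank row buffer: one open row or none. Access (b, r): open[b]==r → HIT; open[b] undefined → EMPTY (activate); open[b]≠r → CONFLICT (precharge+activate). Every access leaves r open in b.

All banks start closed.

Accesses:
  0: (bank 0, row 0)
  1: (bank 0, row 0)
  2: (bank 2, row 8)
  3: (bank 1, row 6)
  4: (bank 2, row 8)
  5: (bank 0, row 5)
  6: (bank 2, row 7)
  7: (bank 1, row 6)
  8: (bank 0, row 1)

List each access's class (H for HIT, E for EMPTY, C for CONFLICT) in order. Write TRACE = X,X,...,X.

step 0: bank0 None->0 [EMPTY]
step 1: bank0 0->0 [HIT]
step 2: bank2 None->8 [EMPTY]
step 3: bank1 None->6 [EMPTY]
step 4: bank2 8->8 [HIT]
step 5: bank0 0->5 [CONFLICT]
step 6: bank2 8->7 [CONFLICT]
step 7: bank1 6->6 [HIT]
step 8: bank0 5->1 [CONFLICT]

TRACE = E,H,E,E,H,C,C,H,C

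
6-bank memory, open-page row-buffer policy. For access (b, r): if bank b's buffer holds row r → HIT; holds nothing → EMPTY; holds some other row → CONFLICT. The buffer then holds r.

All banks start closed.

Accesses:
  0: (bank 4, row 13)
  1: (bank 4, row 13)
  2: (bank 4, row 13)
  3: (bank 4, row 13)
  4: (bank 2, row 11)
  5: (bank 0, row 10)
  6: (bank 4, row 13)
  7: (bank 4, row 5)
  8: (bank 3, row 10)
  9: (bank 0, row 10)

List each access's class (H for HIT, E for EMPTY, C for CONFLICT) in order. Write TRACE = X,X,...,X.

TRACE = E,H,H,H,E,E,H,C,E,H

  [0] b4 r13: no row ⇒ E
  [1] b4 r13: had r13 ⇒ H
  [2] b4 r13: had r13 ⇒ H
  [3] b4 r13: had r13 ⇒ H
  [4] b2 r11: no row ⇒ E
  [5] b0 r10: no row ⇒ E
  [6] b4 r13: had r13 ⇒ H
  [7] b4 r5: had r13 ⇒ C
  [8] b3 r10: no row ⇒ E
  [9] b0 r10: had r10 ⇒ H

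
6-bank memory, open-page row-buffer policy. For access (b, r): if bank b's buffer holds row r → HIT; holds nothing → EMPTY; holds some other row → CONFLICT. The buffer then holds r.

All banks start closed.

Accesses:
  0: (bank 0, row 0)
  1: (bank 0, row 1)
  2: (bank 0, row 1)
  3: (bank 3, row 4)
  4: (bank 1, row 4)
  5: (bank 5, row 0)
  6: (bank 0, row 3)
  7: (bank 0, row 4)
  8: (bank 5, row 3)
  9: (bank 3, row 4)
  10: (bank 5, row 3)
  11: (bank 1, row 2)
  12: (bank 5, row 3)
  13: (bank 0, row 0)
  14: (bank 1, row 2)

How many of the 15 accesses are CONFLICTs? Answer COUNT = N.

#0 (0,0) E
#1 (0,1) C  (was 0)
#2 (0,1) H  (was 1)
#3 (3,4) E
#4 (1,4) E
#5 (5,0) E
#6 (0,3) C  (was 1)
#7 (0,4) C  (was 3)
#8 (5,3) C  (was 0)
#9 (3,4) H  (was 4)
#10 (5,3) H  (was 3)
#11 (1,2) C  (was 4)
#12 (5,3) H  (was 3)
#13 (0,0) C  (was 4)
#14 (1,2) H  (was 2)

COUNT = 6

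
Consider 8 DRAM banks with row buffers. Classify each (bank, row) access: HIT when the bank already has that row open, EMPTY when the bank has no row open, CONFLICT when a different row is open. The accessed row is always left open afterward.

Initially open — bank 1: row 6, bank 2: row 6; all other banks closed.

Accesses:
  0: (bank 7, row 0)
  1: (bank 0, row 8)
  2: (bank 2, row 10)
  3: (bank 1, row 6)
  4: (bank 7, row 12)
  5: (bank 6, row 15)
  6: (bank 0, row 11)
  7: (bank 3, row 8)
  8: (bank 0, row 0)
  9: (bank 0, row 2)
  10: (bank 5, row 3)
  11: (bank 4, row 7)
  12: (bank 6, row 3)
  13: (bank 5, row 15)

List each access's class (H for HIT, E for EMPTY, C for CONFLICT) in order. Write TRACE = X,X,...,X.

step 0: bank7 None->0 [EMPTY]
step 1: bank0 None->8 [EMPTY]
step 2: bank2 6->10 [CONFLICT]
step 3: bank1 6->6 [HIT]
step 4: bank7 0->12 [CONFLICT]
step 5: bank6 None->15 [EMPTY]
step 6: bank0 8->11 [CONFLICT]
step 7: bank3 None->8 [EMPTY]
step 8: bank0 11->0 [CONFLICT]
step 9: bank0 0->2 [CONFLICT]
step 10: bank5 None->3 [EMPTY]
step 11: bank4 None->7 [EMPTY]
step 12: bank6 15->3 [CONFLICT]
step 13: bank5 3->15 [CONFLICT]

TRACE = E,E,C,H,C,E,C,E,C,C,E,E,C,C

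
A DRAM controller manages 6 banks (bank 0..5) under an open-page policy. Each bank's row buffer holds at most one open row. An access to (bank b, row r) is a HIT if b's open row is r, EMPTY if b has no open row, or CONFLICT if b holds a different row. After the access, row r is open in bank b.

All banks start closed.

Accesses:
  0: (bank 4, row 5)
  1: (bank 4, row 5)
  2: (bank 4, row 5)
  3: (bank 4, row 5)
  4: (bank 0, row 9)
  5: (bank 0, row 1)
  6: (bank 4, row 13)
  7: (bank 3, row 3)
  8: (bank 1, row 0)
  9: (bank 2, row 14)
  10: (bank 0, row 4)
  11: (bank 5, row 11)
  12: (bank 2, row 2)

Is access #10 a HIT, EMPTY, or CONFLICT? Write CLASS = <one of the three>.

0: bank 4 row 5 — prev None → EMPTY
1: bank 4 row 5 — prev 5 → HIT
2: bank 4 row 5 — prev 5 → HIT
3: bank 4 row 5 — prev 5 → HIT
4: bank 0 row 9 — prev None → EMPTY
5: bank 0 row 1 — prev 9 → CONFLICT
6: bank 4 row 13 — prev 5 → CONFLICT
7: bank 3 row 3 — prev None → EMPTY
8: bank 1 row 0 — prev None → EMPTY
9: bank 2 row 14 — prev None → EMPTY
10: bank 0 row 4 — prev 1 → CONFLICT
11: bank 5 row 11 — prev None → EMPTY
12: bank 2 row 2 — prev 14 → CONFLICT

CLASS = CONFLICT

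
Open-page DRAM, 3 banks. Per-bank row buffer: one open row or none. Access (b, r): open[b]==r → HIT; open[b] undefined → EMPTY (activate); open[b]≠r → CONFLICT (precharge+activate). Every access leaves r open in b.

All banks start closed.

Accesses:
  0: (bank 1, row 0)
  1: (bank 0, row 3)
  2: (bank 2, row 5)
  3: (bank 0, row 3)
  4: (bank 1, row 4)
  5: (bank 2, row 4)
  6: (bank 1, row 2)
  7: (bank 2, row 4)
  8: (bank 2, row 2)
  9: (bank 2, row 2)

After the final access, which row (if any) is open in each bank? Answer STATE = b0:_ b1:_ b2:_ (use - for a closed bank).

0: bank 1 row 0 — prev None → EMPTY
1: bank 0 row 3 — prev None → EMPTY
2: bank 2 row 5 — prev None → EMPTY
3: bank 0 row 3 — prev 3 → HIT
4: bank 1 row 4 — prev 0 → CONFLICT
5: bank 2 row 4 — prev 5 → CONFLICT
6: bank 1 row 2 — prev 4 → CONFLICT
7: bank 2 row 4 — prev 4 → HIT
8: bank 2 row 2 — prev 4 → CONFLICT
9: bank 2 row 2 — prev 2 → HIT

STATE = b0:3 b1:2 b2:2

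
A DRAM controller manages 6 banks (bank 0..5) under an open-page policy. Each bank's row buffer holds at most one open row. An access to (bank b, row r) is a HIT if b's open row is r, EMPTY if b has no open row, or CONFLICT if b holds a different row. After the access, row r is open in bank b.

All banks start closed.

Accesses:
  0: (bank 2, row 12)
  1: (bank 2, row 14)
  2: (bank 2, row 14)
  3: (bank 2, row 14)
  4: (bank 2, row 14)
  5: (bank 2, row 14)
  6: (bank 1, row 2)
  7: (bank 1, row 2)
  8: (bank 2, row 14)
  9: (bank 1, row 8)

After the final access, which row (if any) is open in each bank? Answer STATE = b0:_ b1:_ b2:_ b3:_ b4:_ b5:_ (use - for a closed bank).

STATE = b0:- b1:8 b2:14 b3:- b4:- b5:-

#0 (2,12) E
#1 (2,14) C  (was 12)
#2 (2,14) H  (was 14)
#3 (2,14) H  (was 14)
#4 (2,14) H  (was 14)
#5 (2,14) H  (was 14)
#6 (1,2) E
#7 (1,2) H  (was 2)
#8 (2,14) H  (was 14)
#9 (1,8) C  (was 2)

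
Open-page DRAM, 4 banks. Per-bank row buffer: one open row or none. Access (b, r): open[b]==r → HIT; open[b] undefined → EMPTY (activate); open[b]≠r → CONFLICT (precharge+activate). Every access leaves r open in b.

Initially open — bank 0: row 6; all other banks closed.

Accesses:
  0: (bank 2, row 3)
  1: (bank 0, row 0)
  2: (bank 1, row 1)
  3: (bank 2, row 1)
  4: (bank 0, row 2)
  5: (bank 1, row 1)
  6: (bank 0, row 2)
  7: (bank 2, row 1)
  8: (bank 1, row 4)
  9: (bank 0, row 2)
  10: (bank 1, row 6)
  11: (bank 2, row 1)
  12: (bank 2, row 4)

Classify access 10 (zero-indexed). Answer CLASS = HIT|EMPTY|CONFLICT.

CLASS = CONFLICT

#0 (2,3) E
#1 (0,0) C  (was 6)
#2 (1,1) E
#3 (2,1) C  (was 3)
#4 (0,2) C  (was 0)
#5 (1,1) H  (was 1)
#6 (0,2) H  (was 2)
#7 (2,1) H  (was 1)
#8 (1,4) C  (was 1)
#9 (0,2) H  (was 2)
#10 (1,6) C  (was 4)
#11 (2,1) H  (was 1)
#12 (2,4) C  (was 1)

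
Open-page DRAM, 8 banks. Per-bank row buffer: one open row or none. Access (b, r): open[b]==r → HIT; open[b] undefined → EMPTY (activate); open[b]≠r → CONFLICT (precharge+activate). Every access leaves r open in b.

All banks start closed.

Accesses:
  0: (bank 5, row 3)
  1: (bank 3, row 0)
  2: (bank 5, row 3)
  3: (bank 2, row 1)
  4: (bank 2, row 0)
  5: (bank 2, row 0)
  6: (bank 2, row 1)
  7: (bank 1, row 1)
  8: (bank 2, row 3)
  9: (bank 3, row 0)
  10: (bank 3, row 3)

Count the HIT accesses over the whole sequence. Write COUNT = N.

COUNT = 3

0: bank 5 row 3 — prev None → EMPTY
1: bank 3 row 0 — prev None → EMPTY
2: bank 5 row 3 — prev 3 → HIT
3: bank 2 row 1 — prev None → EMPTY
4: bank 2 row 0 — prev 1 → CONFLICT
5: bank 2 row 0 — prev 0 → HIT
6: bank 2 row 1 — prev 0 → CONFLICT
7: bank 1 row 1 — prev None → EMPTY
8: bank 2 row 3 — prev 1 → CONFLICT
9: bank 3 row 0 — prev 0 → HIT
10: bank 3 row 3 — prev 0 → CONFLICT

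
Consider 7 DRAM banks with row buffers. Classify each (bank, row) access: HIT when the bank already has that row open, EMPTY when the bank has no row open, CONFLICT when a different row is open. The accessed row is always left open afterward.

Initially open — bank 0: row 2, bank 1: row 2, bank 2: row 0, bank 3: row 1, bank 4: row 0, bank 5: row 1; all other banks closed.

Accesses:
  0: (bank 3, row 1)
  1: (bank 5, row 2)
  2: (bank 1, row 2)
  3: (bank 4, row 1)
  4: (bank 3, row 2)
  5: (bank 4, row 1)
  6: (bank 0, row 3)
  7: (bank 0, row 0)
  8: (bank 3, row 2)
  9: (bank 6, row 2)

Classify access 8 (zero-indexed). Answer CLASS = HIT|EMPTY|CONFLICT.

#0 (3,1) H  (was 1)
#1 (5,2) C  (was 1)
#2 (1,2) H  (was 2)
#3 (4,1) C  (was 0)
#4 (3,2) C  (was 1)
#5 (4,1) H  (was 1)
#6 (0,3) C  (was 2)
#7 (0,0) C  (was 3)
#8 (3,2) H  (was 2)
#9 (6,2) E

CLASS = HIT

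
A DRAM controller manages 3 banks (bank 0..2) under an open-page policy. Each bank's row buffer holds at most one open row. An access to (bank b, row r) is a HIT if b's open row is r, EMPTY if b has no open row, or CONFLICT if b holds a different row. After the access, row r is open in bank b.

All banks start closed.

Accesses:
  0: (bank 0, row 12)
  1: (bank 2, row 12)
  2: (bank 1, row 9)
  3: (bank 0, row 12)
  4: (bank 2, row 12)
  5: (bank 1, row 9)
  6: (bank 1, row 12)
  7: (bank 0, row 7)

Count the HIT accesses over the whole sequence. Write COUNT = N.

COUNT = 3

#0 (0,12) E
#1 (2,12) E
#2 (1,9) E
#3 (0,12) H  (was 12)
#4 (2,12) H  (was 12)
#5 (1,9) H  (was 9)
#6 (1,12) C  (was 9)
#7 (0,7) C  (was 12)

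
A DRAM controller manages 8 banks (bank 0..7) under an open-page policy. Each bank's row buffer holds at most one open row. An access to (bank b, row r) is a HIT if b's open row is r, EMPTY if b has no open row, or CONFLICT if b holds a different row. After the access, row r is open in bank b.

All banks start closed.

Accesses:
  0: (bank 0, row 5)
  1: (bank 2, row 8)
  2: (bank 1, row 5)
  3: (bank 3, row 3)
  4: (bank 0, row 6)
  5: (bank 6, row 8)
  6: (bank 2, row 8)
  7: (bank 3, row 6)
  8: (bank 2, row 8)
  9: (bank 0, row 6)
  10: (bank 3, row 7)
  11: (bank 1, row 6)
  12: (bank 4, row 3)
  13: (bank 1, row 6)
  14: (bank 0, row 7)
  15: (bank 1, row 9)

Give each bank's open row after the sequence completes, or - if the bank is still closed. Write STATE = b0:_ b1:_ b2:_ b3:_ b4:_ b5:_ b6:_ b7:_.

STATE = b0:7 b1:9 b2:8 b3:7 b4:3 b5:- b6:8 b7:-

  [0] b0 r5: no row ⇒ E
  [1] b2 r8: no row ⇒ E
  [2] b1 r5: no row ⇒ E
  [3] b3 r3: no row ⇒ E
  [4] b0 r6: had r5 ⇒ C
  [5] b6 r8: no row ⇒ E
  [6] b2 r8: had r8 ⇒ H
  [7] b3 r6: had r3 ⇒ C
  [8] b2 r8: had r8 ⇒ H
  [9] b0 r6: had r6 ⇒ H
  [10] b3 r7: had r6 ⇒ C
  [11] b1 r6: had r5 ⇒ C
  [12] b4 r3: no row ⇒ E
  [13] b1 r6: had r6 ⇒ H
  [14] b0 r7: had r6 ⇒ C
  [15] b1 r9: had r6 ⇒ C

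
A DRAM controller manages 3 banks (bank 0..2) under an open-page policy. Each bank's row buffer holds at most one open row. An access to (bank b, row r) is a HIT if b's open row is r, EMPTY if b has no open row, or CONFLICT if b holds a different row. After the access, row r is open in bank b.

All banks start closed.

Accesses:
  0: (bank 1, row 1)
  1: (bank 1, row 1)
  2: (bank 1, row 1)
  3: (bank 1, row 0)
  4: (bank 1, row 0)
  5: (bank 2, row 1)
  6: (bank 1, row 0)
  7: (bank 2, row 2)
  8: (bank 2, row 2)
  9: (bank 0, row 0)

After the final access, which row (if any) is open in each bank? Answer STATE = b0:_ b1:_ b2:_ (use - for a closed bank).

#0 (1,1) E
#1 (1,1) H  (was 1)
#2 (1,1) H  (was 1)
#3 (1,0) C  (was 1)
#4 (1,0) H  (was 0)
#5 (2,1) E
#6 (1,0) H  (was 0)
#7 (2,2) C  (was 1)
#8 (2,2) H  (was 2)
#9 (0,0) E

STATE = b0:0 b1:0 b2:2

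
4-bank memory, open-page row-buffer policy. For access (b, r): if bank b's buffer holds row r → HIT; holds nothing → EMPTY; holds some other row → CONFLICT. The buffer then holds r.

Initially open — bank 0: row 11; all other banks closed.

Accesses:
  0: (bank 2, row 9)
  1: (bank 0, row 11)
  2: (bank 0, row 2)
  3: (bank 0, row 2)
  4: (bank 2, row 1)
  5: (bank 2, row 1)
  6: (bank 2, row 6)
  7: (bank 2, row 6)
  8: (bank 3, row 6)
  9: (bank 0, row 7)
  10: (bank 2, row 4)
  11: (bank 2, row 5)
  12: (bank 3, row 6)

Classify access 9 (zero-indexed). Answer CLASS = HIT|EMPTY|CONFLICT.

step 0: bank2 None->9 [EMPTY]
step 1: bank0 11->11 [HIT]
step 2: bank0 11->2 [CONFLICT]
step 3: bank0 2->2 [HIT]
step 4: bank2 9->1 [CONFLICT]
step 5: bank2 1->1 [HIT]
step 6: bank2 1->6 [CONFLICT]
step 7: bank2 6->6 [HIT]
step 8: bank3 None->6 [EMPTY]
step 9: bank0 2->7 [CONFLICT]
step 10: bank2 6->4 [CONFLICT]
step 11: bank2 4->5 [CONFLICT]
step 12: bank3 6->6 [HIT]

CLASS = CONFLICT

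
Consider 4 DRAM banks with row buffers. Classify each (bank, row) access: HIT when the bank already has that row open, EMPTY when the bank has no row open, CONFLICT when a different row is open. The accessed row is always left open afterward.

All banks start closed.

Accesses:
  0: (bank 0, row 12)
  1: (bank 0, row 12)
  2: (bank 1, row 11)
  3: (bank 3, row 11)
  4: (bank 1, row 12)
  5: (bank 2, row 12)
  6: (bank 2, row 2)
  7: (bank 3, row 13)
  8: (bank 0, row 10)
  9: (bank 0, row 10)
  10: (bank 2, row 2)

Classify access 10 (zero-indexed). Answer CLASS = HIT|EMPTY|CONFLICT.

#0 (0,12) E
#1 (0,12) H  (was 12)
#2 (1,11) E
#3 (3,11) E
#4 (1,12) C  (was 11)
#5 (2,12) E
#6 (2,2) C  (was 12)
#7 (3,13) C  (was 11)
#8 (0,10) C  (was 12)
#9 (0,10) H  (was 10)
#10 (2,2) H  (was 2)

CLASS = HIT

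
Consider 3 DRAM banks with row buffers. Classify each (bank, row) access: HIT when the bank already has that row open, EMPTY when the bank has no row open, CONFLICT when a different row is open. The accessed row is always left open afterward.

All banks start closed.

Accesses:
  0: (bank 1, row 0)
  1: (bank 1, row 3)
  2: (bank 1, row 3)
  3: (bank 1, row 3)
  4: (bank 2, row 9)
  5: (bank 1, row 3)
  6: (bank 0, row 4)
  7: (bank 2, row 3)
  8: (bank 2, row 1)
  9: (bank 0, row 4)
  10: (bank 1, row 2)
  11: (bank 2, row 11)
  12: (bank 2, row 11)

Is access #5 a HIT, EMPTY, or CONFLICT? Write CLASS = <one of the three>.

CLASS = HIT

  [0] b1 r0: no row ⇒ E
  [1] b1 r3: had r0 ⇒ C
  [2] b1 r3: had r3 ⇒ H
  [3] b1 r3: had r3 ⇒ H
  [4] b2 r9: no row ⇒ E
  [5] b1 r3: had r3 ⇒ H
  [6] b0 r4: no row ⇒ E
  [7] b2 r3: had r9 ⇒ C
  [8] b2 r1: had r3 ⇒ C
  [9] b0 r4: had r4 ⇒ H
  [10] b1 r2: had r3 ⇒ C
  [11] b2 r11: had r1 ⇒ C
  [12] b2 r11: had r11 ⇒ H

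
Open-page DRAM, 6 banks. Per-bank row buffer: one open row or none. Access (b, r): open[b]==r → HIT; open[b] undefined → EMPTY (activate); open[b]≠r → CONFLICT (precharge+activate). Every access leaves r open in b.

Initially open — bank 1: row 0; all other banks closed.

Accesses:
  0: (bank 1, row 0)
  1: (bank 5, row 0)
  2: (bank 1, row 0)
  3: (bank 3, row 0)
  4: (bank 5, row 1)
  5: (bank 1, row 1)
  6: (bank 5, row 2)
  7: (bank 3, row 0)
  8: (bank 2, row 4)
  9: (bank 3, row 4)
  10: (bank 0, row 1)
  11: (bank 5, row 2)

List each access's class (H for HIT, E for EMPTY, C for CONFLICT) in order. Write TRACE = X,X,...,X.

TRACE = H,E,H,E,C,C,C,H,E,C,E,H

#0 (1,0) H  (was 0)
#1 (5,0) E
#2 (1,0) H  (was 0)
#3 (3,0) E
#4 (5,1) C  (was 0)
#5 (1,1) C  (was 0)
#6 (5,2) C  (was 1)
#7 (3,0) H  (was 0)
#8 (2,4) E
#9 (3,4) C  (was 0)
#10 (0,1) E
#11 (5,2) H  (was 2)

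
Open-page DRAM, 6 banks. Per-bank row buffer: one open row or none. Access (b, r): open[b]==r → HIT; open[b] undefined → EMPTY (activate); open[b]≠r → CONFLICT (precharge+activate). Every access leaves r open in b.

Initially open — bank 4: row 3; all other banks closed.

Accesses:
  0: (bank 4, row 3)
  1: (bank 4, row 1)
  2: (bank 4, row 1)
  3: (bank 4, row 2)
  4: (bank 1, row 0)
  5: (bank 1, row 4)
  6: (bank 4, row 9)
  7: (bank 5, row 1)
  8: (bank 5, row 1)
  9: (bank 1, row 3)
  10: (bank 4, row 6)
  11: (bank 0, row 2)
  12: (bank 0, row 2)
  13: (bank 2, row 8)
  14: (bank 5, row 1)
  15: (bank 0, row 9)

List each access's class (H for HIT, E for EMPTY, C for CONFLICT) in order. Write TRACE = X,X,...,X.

TRACE = H,C,H,C,E,C,C,E,H,C,C,E,H,E,H,C

step 0: bank4 3->3 [HIT]
step 1: bank4 3->1 [CONFLICT]
step 2: bank4 1->1 [HIT]
step 3: bank4 1->2 [CONFLICT]
step 4: bank1 None->0 [EMPTY]
step 5: bank1 0->4 [CONFLICT]
step 6: bank4 2->9 [CONFLICT]
step 7: bank5 None->1 [EMPTY]
step 8: bank5 1->1 [HIT]
step 9: bank1 4->3 [CONFLICT]
step 10: bank4 9->6 [CONFLICT]
step 11: bank0 None->2 [EMPTY]
step 12: bank0 2->2 [HIT]
step 13: bank2 None->8 [EMPTY]
step 14: bank5 1->1 [HIT]
step 15: bank0 2->9 [CONFLICT]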